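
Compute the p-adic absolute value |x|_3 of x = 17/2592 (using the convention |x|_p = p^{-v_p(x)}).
|17/2592|_3 = 81

Step 1 — compute v_3(x) by factoring powers of 3 out of the numerator and denominator: v_3(17/2592) = -4. Step 2 — apply |x|_p = p^{-v_p(x)} = 3^{4} = 81.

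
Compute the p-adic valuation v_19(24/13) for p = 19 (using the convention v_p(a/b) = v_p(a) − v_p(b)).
v_19(24/13) = 0

Factor powers of 19 from the numerator and denominator of the reduced fraction: 24 = 19^0 · 24 and 13 = 19^0 · 13. Apply v_p(a/b) = v_p(a) − v_p(b): v_19(24/13) = 0 − 0 = 0.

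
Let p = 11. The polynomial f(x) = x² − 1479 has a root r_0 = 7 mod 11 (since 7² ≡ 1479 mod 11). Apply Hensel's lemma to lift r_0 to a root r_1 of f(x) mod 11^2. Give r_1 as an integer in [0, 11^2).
r_1 = 40 (mod 121)

Hensel's recurrence: r_{i+1} = r_i − f(r_i)·(f′(r_i))^{-1} mod 11^{i+2}, with f′(x) = 2x. Iterate:
  r_0 = 7 (mod 11)
  r_1 = 40 (mod 121)
Final: r_1 = 40, and one checks f(r_1) ≡ 0 mod 11^2.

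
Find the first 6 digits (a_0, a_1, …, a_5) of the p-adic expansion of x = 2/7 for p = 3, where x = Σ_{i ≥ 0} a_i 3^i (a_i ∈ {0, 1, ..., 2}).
(a_0, …, a_5) = (2, 2, 0, 1, 0, 2)

v_3(2/7) = 0 (numerator and denominator both coprime to 3), so x ∈ ℤ_3^×. Compute digits iteratively via a_i = x_i mod 3, x_{i+1} = (x_i − a_i)/3, with x_0 = x:
  x_0 = 2/7;  a_0 = 2;  x_1 = (x_0 − 2)/3 = -4/7
  x_1 = -4/7;  a_1 = 2;  x_2 = (x_1 − 2)/3 = -6/7
  x_2 = -6/7;  a_2 = 0;  x_3 = (x_2 − 0)/3 = -2/7
  x_3 = -2/7;  a_3 = 1;  x_4 = (x_3 − 1)/3 = -3/7
  x_4 = -3/7;  a_4 = 0;  x_5 = (x_4 − 0)/3 = -1/7
  x_5 = -1/7;  a_5 = 2;  x_6 = (x_5 − 2)/3 = -5/7
Digits: (2, 2, 0, 1, 0, 2).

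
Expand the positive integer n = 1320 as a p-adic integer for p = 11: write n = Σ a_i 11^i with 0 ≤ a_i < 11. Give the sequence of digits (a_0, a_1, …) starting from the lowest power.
(a_0, a_1, …) = (0, 10, 10)

Repeated division by 11 gives the digits low-to-high: 1320 = 10·11^1 + 10·11^2. Digit sequence: (0, 10, 10).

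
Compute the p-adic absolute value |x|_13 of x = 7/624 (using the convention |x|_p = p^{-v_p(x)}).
|7/624|_13 = 13

Step 1 — compute v_13(x) by factoring powers of 13 out of the numerator and denominator: v_13(7/624) = -1. Step 2 — apply |x|_p = p^{-v_p(x)} = 13^{1} = 13.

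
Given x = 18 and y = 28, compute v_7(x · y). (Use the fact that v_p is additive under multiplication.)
v_7(504) = 1

v_p(x) = 0 (factor: 18 = 7^0 · 18); v_p(y) = 1 (factor: 28 = 7^1 · 4). Additivity: v_p(xy) = v_p(x) + v_p(y) = 0 + 1 = 1. (Direct check: xy = 504 = 7^1 · (72).)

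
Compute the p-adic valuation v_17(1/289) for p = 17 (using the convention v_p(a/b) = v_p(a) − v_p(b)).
v_17(1/289) = -2

Factor powers of 17 from the numerator and denominator of the reduced fraction: 1 = 17^0 · 1 and 289 = 17^2 · 1. Apply v_p(a/b) = v_p(a) − v_p(b): v_17(1/289) = 0 − 2 = -2.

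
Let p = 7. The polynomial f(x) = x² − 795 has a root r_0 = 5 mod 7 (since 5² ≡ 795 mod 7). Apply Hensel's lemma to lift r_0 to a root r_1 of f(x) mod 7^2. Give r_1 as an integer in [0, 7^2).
r_1 = 33 (mod 49)

Hensel's recurrence: r_{i+1} = r_i − f(r_i)·(f′(r_i))^{-1} mod 7^{i+2}, with f′(x) = 2x. Iterate:
  r_0 = 5 (mod 7)
  r_1 = 33 (mod 49)
Final: r_1 = 33, and one checks f(r_1) ≡ 0 mod 7^2.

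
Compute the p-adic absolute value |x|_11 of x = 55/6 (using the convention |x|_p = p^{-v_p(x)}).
|55/6|_11 = 1/11

Step 1 — compute v_11(x) by factoring powers of 11 out of the numerator and denominator: v_11(55/6) = 1. Step 2 — apply |x|_p = p^{-v_p(x)} = 11^{-1} = 1/11.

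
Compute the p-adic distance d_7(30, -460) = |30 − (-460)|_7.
d_7(30, -460) = 1/49

Step 1 — x − y = 30 − (-460) = 490. Step 2 — v_7(490) = 2 (factor: 490 = (7^2 · 10); the sign does not affect v_p). Step 3 — |x − y|_7 = 7^{-2} = 1/49.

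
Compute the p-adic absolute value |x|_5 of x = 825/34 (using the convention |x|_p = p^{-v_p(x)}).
|825/34|_5 = 1/25

Step 1 — compute v_5(x) by factoring powers of 5 out of the numerator and denominator: v_5(825/34) = 2. Step 2 — apply |x|_p = p^{-v_p(x)} = 5^{-2} = 1/25.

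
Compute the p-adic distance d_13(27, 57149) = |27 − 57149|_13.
d_13(27, 57149) = 1/28561

Step 1 — x − y = 27 − 57149 = -57122. Step 2 — v_13(-57122) = 4 (factor: -57122 = −(13^4 · 2); the sign does not affect v_p). Step 3 — |x − y|_13 = 13^{-4} = 1/28561.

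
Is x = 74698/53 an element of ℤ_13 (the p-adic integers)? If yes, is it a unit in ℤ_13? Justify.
x ∈ ℤ_13 but not a unit; v_13(x) = 3 > 0

ℤ_13 = {x ∈ ℚ_13 : v_13(x) ≥ 0} and ℤ_13^× = {x ∈ ℤ_13 : v_13(x) = 0}. Here v_13(74698/53) = v_13(num) − v_13(den) = 3; compare against these criteria.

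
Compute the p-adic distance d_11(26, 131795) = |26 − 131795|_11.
d_11(26, 131795) = 1/14641

Step 1 — x − y = 26 − 131795 = -131769. Step 2 — v_11(-131769) = 4 (factor: -131769 = −(11^4 · 9); the sign does not affect v_p). Step 3 — |x − y|_11 = 11^{-4} = 1/14641.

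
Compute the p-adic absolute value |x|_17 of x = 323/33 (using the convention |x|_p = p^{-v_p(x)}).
|323/33|_17 = 1/17

Step 1 — compute v_17(x) by factoring powers of 17 out of the numerator and denominator: v_17(323/33) = 1. Step 2 — apply |x|_p = p^{-v_p(x)} = 17^{-1} = 1/17.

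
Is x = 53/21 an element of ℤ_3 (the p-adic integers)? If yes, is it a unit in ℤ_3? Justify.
x ∉ ℤ_3 (v_3(x) = -1 < 0)

ℤ_3 = {x ∈ ℚ_3 : v_3(x) ≥ 0} and ℤ_3^× = {x ∈ ℤ_3 : v_3(x) = 0}. Here v_3(53/21) = v_3(num) − v_3(den) = -1; compare against these criteria.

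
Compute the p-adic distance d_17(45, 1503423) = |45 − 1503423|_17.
d_17(45, 1503423) = 1/83521

Step 1 — x − y = 45 − 1503423 = -1503378. Step 2 — v_17(-1503378) = 4 (factor: -1503378 = −(17^4 · 18); the sign does not affect v_p). Step 3 — |x − y|_17 = 17^{-4} = 1/83521.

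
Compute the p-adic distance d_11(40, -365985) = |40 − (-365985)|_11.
d_11(40, -365985) = 1/14641

Step 1 — x − y = 40 − (-365985) = 366025. Step 2 — v_11(366025) = 4 (factor: 366025 = (11^4 · 25); the sign does not affect v_p). Step 3 — |x − y|_11 = 11^{-4} = 1/14641.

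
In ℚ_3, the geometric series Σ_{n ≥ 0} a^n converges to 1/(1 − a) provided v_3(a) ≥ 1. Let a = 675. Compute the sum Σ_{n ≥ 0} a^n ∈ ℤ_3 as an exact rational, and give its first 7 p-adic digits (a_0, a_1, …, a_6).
Σ a^n = 1/(1 − a) = -1/674;  first 7 digits = (1, 0, 0, 1, 2, 2, 1)

v_3(a) = 3 ≥ 1, so the series converges in ℤ_3 to 1/(1 − a) = 1/(1 − 675) = -1/674. Expand this rational in ℤ_3: compute digits iteratively via d_i = x_i mod 3, x_{i+1} = (x_i − d_i)/3. The first 7 digits are (1, 0, 0, 1, 2, 2, 1).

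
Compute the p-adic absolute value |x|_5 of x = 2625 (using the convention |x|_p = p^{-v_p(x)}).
|2625|_5 = 1/125

Step 1 — compute v_5(x) by factoring powers of 5 out of the numerator and denominator: v_5(2625) = 3. Step 2 — apply |x|_p = p^{-v_p(x)} = 5^{-3} = 1/125.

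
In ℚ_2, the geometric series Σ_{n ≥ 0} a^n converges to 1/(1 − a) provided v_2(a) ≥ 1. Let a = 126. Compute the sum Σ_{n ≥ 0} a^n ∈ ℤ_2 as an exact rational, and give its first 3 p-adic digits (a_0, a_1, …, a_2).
Σ a^n = 1/(1 − a) = -1/125;  first 3 digits = (1, 1, 0)

v_2(a) = 1 ≥ 1, so the series converges in ℤ_2 to 1/(1 − a) = 1/(1 − 126) = -1/125. Expand this rational in ℤ_2: compute digits iteratively via d_i = x_i mod 2, x_{i+1} = (x_i − d_i)/2. The first 3 digits are (1, 1, 0).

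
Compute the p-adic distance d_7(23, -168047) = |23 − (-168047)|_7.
d_7(23, -168047) = 1/16807

Step 1 — x − y = 23 − (-168047) = 168070. Step 2 — v_7(168070) = 5 (factor: 168070 = (7^5 · 10); the sign does not affect v_p). Step 3 — |x − y|_7 = 7^{-5} = 1/16807.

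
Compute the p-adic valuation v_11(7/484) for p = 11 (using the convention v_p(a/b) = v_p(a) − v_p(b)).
v_11(7/484) = -2

Factor powers of 11 from the numerator and denominator of the reduced fraction: 7 = 11^0 · 7 and 484 = 11^2 · 4. Apply v_p(a/b) = v_p(a) − v_p(b): v_11(7/484) = 0 − 2 = -2.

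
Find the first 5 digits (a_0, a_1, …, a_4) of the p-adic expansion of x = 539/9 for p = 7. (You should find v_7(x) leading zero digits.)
(a_0, …, a_4) = (0, 0, 2, 3, 5)

v_7(539/9) = 2, so a_0 = ... = a_1 = 0. Factor out: x = 7^2 · u with u = 11/9 a unit in ℤ_7. Expand u iteratively via a_{v+i} = u_i mod 7, u_{i+1} = (u_i − a_{v+i})/7:
  u_0 = 11/9;  a_2 = 2;  u_1 = (u_0 − 2)/7 = -1/9
  u_1 = -1/9;  a_3 = 3;  u_2 = (u_1 − 3)/7 = -4/9
  u_2 = -4/9;  a_4 = 5;  u_3 = (u_2 − 5)/7 = -7/9
Digits: (0, 0, 2, 3, 5).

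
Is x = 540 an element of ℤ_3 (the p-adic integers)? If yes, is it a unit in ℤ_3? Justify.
x ∈ ℤ_3 but not a unit; v_3(x) = 3 > 0

ℤ_3 = {x ∈ ℚ_3 : v_3(x) ≥ 0} and ℤ_3^× = {x ∈ ℤ_3 : v_3(x) = 0}. Here v_3(540) = v_3(num) − v_3(den) = 3; compare against these criteria.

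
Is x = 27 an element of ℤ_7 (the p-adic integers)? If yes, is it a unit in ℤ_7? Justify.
x ∈ ℤ_7^× (unit); v_7(x) = 0

ℤ_7 = {x ∈ ℚ_7 : v_7(x) ≥ 0} and ℤ_7^× = {x ∈ ℤ_7 : v_7(x) = 0}. Here v_7(27) = v_7(num) − v_7(den) = 0; compare against these criteria.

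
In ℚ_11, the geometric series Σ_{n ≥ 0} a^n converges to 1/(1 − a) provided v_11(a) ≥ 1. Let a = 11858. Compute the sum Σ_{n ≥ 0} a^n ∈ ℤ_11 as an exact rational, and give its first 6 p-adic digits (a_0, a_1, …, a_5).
Σ a^n = 1/(1 − a) = -1/11857;  first 6 digits = (1, 0, 10, 8, 1, 4)

v_11(a) = 2 ≥ 1, so the series converges in ℤ_11 to 1/(1 − a) = 1/(1 − 11858) = -1/11857. Expand this rational in ℤ_11: compute digits iteratively via d_i = x_i mod 11, x_{i+1} = (x_i − d_i)/11. The first 6 digits are (1, 0, 10, 8, 1, 4).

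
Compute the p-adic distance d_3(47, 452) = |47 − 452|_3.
d_3(47, 452) = 1/81

Step 1 — x − y = 47 − 452 = -405. Step 2 — v_3(-405) = 4 (factor: -405 = −(3^4 · 5); the sign does not affect v_p). Step 3 — |x − y|_3 = 3^{-4} = 1/81.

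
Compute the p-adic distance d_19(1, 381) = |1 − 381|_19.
d_19(1, 381) = 1/19

Step 1 — x − y = 1 − 381 = -380. Step 2 — v_19(-380) = 1 (factor: -380 = −(19^1 · 20); the sign does not affect v_p). Step 3 — |x − y|_19 = 19^{-1} = 1/19.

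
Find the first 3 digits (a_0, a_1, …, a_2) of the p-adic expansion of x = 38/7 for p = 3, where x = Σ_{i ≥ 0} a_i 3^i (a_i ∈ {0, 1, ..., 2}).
(a_0, …, a_2) = (2, 2, 1)

v_3(38/7) = 0 (numerator and denominator both coprime to 3), so x ∈ ℤ_3^×. Compute digits iteratively via a_i = x_i mod 3, x_{i+1} = (x_i − a_i)/3, with x_0 = x:
  x_0 = 38/7;  a_0 = 2;  x_1 = (x_0 − 2)/3 = 8/7
  x_1 = 8/7;  a_1 = 2;  x_2 = (x_1 − 2)/3 = -2/7
  x_2 = -2/7;  a_2 = 1;  x_3 = (x_2 − 1)/3 = -3/7
Digits: (2, 2, 1).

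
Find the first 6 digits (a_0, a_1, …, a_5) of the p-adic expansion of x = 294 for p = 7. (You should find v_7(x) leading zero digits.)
(a_0, …, a_5) = (0, 0, 6, 0, 0, 0)

v_7(294) = 2, so a_0 = ... = a_1 = 0. Factor out: x = 7^2 · u with u = 6 a unit in ℤ_7. Expand u iteratively via a_{v+i} = u_i mod 7, u_{i+1} = (u_i − a_{v+i})/7:
  u_0 = 6;  a_2 = 6;  u_1 = (u_0 − 6)/7 = 0
  u_1 = 0;  a_3 = 0;  u_2 = (u_1 − 0)/7 = 0
  u_2 = 0;  a_4 = 0;  u_3 = (u_2 − 0)/7 = 0
  u_3 = 0;  a_5 = 0;  u_4 = (u_3 − 0)/7 = 0
Digits: (0, 0, 6, 0, 0, 0).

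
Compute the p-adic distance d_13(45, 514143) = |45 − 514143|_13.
d_13(45, 514143) = 1/28561

Step 1 — x − y = 45 − 514143 = -514098. Step 2 — v_13(-514098) = 4 (factor: -514098 = −(13^4 · 18); the sign does not affect v_p). Step 3 — |x − y|_13 = 13^{-4} = 1/28561.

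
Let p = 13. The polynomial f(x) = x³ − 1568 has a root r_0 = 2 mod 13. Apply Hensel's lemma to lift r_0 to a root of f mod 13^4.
r_3 = 2667 (mod 28561)

Hensel: r_{i+1} = r_i − f(r_i)/f′(r_i) mod 13^{i+2}, where f′(x) = 3x². Iterate:
  r_0 = 2 (mod 13)
  r_1 = 132 (mod 169)
  r_2 = 470 (mod 2197)
  r_3 = 2667 (mod 28561)
Final: r = 2667 with f(r) ≡ 0 mod 13^4.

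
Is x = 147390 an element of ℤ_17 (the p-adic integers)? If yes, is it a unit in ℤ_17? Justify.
x ∈ ℤ_17 but not a unit; v_17(x) = 3 > 0

ℤ_17 = {x ∈ ℚ_17 : v_17(x) ≥ 0} and ℤ_17^× = {x ∈ ℤ_17 : v_17(x) = 0}. Here v_17(147390) = v_17(num) − v_17(den) = 3; compare against these criteria.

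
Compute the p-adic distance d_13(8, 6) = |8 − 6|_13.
d_13(8, 6) = 1

Step 1 — x − y = 8 − 6 = 2. Step 2 — v_13(2) = 0 (factor: 2 = (13^0 · 2); the sign does not affect v_p). Step 3 — |x − y|_13 = 13^{0} = 1.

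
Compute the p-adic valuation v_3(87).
v_3(87) = 1

v_3(n) is the largest exponent k such that 3^k divides n. Factor out: 87 = 3^1 · 29. (Sign doesn't affect v_p.) So v_3(87) = 1.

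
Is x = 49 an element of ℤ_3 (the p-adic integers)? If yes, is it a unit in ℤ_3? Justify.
x ∈ ℤ_3^× (unit); v_3(x) = 0

ℤ_3 = {x ∈ ℚ_3 : v_3(x) ≥ 0} and ℤ_3^× = {x ∈ ℤ_3 : v_3(x) = 0}. Here v_3(49) = v_3(num) − v_3(den) = 0; compare against these criteria.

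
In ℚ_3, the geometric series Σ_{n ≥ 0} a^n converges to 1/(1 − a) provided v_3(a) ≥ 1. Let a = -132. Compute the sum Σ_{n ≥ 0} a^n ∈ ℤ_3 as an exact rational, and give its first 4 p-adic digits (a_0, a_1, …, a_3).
Σ a^n = 1/(1 − a) = 1/133;  first 4 digits = (1, 1, 1, 2)

v_3(a) = 1 ≥ 1, so the series converges in ℤ_3 to 1/(1 − a) = 1/(1 − (-132)) = 1/133. Expand this rational in ℤ_3: compute digits iteratively via d_i = x_i mod 3, x_{i+1} = (x_i − d_i)/3. The first 4 digits are (1, 1, 1, 2).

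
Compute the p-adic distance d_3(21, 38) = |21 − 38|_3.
d_3(21, 38) = 1

Step 1 — x − y = 21 − 38 = -17. Step 2 — v_3(-17) = 0 (factor: -17 = −(3^0 · 17); the sign does not affect v_p). Step 3 — |x − y|_3 = 3^{0} = 1.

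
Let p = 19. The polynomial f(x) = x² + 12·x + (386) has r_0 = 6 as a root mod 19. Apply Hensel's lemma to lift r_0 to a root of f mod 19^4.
r_3 = 96222 (mod 130321)

Hensel: r_{i+1} = r_i − f(r_i)·(f′(r_i))^{-1} mod 19^{i+2}, f′(x) = 2x + 12. Iterate:
  r_0 = 6 (mod 19)
  r_1 = 196 (mod 361)
  r_2 = 196 (mod 6859)
  r_3 = 96222 (mod 130321)
Final: r = 96222 satisfies f(r) ≡ 0 mod 19^4.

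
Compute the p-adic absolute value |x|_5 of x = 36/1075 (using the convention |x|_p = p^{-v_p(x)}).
|36/1075|_5 = 25

Step 1 — compute v_5(x) by factoring powers of 5 out of the numerator and denominator: v_5(36/1075) = -2. Step 2 — apply |x|_p = p^{-v_p(x)} = 5^{2} = 25.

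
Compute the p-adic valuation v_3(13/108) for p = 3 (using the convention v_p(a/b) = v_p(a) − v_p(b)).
v_3(13/108) = -3

Factor powers of 3 from the numerator and denominator of the reduced fraction: 13 = 3^0 · 13 and 108 = 3^3 · 4. Apply v_p(a/b) = v_p(a) − v_p(b): v_3(13/108) = 0 − 3 = -3.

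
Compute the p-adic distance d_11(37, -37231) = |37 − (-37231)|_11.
d_11(37, -37231) = 1/1331

Step 1 — x − y = 37 − (-37231) = 37268. Step 2 — v_11(37268) = 3 (factor: 37268 = (11^3 · 28); the sign does not affect v_p). Step 3 — |x − y|_11 = 11^{-3} = 1/1331.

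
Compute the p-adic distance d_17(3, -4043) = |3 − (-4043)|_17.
d_17(3, -4043) = 1/289

Step 1 — x − y = 3 − (-4043) = 4046. Step 2 — v_17(4046) = 2 (factor: 4046 = (17^2 · 14); the sign does not affect v_p). Step 3 — |x − y|_17 = 17^{-2} = 1/289.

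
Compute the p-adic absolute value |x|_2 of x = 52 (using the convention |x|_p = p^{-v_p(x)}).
|52|_2 = 1/4

Step 1 — compute v_2(x) by factoring powers of 2 out of the numerator and denominator: v_2(52) = 2. Step 2 — apply |x|_p = p^{-v_p(x)} = 2^{-2} = 1/4.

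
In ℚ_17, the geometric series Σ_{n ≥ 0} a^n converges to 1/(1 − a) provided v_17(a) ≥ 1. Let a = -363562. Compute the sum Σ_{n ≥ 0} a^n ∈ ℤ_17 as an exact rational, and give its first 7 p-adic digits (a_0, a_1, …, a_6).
Σ a^n = 1/(1 − a) = 1/363563;  first 7 digits = (1, 0, 0, 11, 12, 16, 1)

v_17(a) = 3 ≥ 1, so the series converges in ℤ_17 to 1/(1 − a) = 1/(1 − (-363562)) = 1/363563. Expand this rational in ℤ_17: compute digits iteratively via d_i = x_i mod 17, x_{i+1} = (x_i − d_i)/17. The first 7 digits are (1, 0, 0, 11, 12, 16, 1).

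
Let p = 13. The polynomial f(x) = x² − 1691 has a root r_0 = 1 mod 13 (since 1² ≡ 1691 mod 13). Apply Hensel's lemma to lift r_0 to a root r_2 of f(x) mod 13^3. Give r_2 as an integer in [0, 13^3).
r_2 = 846 (mod 2197)

Hensel's recurrence: r_{i+1} = r_i − f(r_i)·(f′(r_i))^{-1} mod 13^{i+2}, with f′(x) = 2x. Iterate:
  r_0 = 1 (mod 13)
  r_1 = 1 (mod 169)
  r_2 = 846 (mod 2197)
Final: r_2 = 846, and one checks f(r_2) ≡ 0 mod 13^3.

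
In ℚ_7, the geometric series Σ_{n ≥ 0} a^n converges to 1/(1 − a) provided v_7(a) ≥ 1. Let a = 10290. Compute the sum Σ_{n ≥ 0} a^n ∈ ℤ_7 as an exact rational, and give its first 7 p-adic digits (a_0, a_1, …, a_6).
Σ a^n = 1/(1 − a) = -1/10289;  first 7 digits = (1, 0, 0, 2, 4, 0, 4)

v_7(a) = 3 ≥ 1, so the series converges in ℤ_7 to 1/(1 − a) = 1/(1 − 10290) = -1/10289. Expand this rational in ℤ_7: compute digits iteratively via d_i = x_i mod 7, x_{i+1} = (x_i − d_i)/7. The first 7 digits are (1, 0, 0, 2, 4, 0, 4).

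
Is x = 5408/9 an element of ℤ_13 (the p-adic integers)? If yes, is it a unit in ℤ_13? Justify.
x ∈ ℤ_13 but not a unit; v_13(x) = 2 > 0

ℤ_13 = {x ∈ ℚ_13 : v_13(x) ≥ 0} and ℤ_13^× = {x ∈ ℤ_13 : v_13(x) = 0}. Here v_13(5408/9) = v_13(num) − v_13(den) = 2; compare against these criteria.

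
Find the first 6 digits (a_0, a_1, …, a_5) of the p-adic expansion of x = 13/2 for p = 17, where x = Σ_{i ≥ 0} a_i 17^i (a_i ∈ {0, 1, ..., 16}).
(a_0, …, a_5) = (15, 8, 8, 8, 8, 8)

v_17(13/2) = 0 (numerator and denominator both coprime to 17), so x ∈ ℤ_17^×. Compute digits iteratively via a_i = x_i mod 17, x_{i+1} = (x_i − a_i)/17, with x_0 = x:
  x_0 = 13/2;  a_0 = 15;  x_1 = (x_0 − 15)/17 = -1/2
  x_1 = -1/2;  a_1 = 8;  x_2 = (x_1 − 8)/17 = -1/2
  x_2 = -1/2;  a_2 = 8;  x_3 = (x_2 − 8)/17 = -1/2
  x_3 = -1/2;  a_3 = 8;  x_4 = (x_3 − 8)/17 = -1/2
  x_4 = -1/2;  a_4 = 8;  x_5 = (x_4 − 8)/17 = -1/2
  x_5 = -1/2;  a_5 = 8;  x_6 = (x_5 − 8)/17 = -1/2
Digits: (15, 8, 8, 8, 8, 8).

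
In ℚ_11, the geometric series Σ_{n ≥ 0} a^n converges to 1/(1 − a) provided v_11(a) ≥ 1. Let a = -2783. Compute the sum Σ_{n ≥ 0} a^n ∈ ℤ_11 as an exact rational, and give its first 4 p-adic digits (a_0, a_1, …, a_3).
Σ a^n = 1/(1 − a) = 1/2784;  first 4 digits = (1, 0, 10, 8)

v_11(a) = 2 ≥ 1, so the series converges in ℤ_11 to 1/(1 − a) = 1/(1 − (-2783)) = 1/2784. Expand this rational in ℤ_11: compute digits iteratively via d_i = x_i mod 11, x_{i+1} = (x_i − d_i)/11. The first 4 digits are (1, 0, 10, 8).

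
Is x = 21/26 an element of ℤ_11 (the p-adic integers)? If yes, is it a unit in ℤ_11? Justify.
x ∈ ℤ_11^× (unit); v_11(x) = 0

ℤ_11 = {x ∈ ℚ_11 : v_11(x) ≥ 0} and ℤ_11^× = {x ∈ ℤ_11 : v_11(x) = 0}. Here v_11(21/26) = v_11(num) − v_11(den) = 0; compare against these criteria.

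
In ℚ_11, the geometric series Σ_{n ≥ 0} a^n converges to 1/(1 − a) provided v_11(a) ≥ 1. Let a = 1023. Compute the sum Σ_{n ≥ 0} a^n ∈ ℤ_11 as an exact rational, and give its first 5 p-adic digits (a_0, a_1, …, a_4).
Σ a^n = 1/(1 − a) = -1/1022;  first 5 digits = (1, 5, 0, 10, 9)

v_11(a) = 1 ≥ 1, so the series converges in ℤ_11 to 1/(1 − a) = 1/(1 − 1023) = -1/1022. Expand this rational in ℤ_11: compute digits iteratively via d_i = x_i mod 11, x_{i+1} = (x_i − d_i)/11. The first 5 digits are (1, 5, 0, 10, 9).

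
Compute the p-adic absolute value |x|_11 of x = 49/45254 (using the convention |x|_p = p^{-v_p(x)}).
|49/45254|_11 = 1331

Step 1 — compute v_11(x) by factoring powers of 11 out of the numerator and denominator: v_11(49/45254) = -3. Step 2 — apply |x|_p = p^{-v_p(x)} = 11^{3} = 1331.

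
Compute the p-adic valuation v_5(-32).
v_5(-32) = 0

v_5(n) is the largest exponent k such that 5^k divides n. Factor out: -32 = -5^0 · 32. (Sign doesn't affect v_p.) So v_5(-32) = 0.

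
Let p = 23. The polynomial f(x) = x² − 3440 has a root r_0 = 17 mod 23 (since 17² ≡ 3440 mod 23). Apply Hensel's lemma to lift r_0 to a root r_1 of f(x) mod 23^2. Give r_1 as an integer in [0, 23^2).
r_1 = 63 (mod 529)

Hensel's recurrence: r_{i+1} = r_i − f(r_i)·(f′(r_i))^{-1} mod 23^{i+2}, with f′(x) = 2x. Iterate:
  r_0 = 17 (mod 23)
  r_1 = 63 (mod 529)
Final: r_1 = 63, and one checks f(r_1) ≡ 0 mod 23^2.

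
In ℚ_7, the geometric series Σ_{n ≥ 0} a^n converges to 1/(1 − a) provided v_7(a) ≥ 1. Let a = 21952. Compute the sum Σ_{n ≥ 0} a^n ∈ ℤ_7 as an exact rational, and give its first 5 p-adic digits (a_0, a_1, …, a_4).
Σ a^n = 1/(1 − a) = -1/21951;  first 5 digits = (1, 0, 0, 1, 2)

v_7(a) = 3 ≥ 1, so the series converges in ℤ_7 to 1/(1 − a) = 1/(1 − 21952) = -1/21951. Expand this rational in ℤ_7: compute digits iteratively via d_i = x_i mod 7, x_{i+1} = (x_i − d_i)/7. The first 5 digits are (1, 0, 0, 1, 2).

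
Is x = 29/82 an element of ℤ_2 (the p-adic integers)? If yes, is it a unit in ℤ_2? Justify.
x ∉ ℤ_2 (v_2(x) = -1 < 0)

ℤ_2 = {x ∈ ℚ_2 : v_2(x) ≥ 0} and ℤ_2^× = {x ∈ ℤ_2 : v_2(x) = 0}. Here v_2(29/82) = v_2(num) − v_2(den) = -1; compare against these criteria.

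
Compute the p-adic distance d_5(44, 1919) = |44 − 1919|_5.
d_5(44, 1919) = 1/625

Step 1 — x − y = 44 − 1919 = -1875. Step 2 — v_5(-1875) = 4 (factor: -1875 = −(5^4 · 3); the sign does not affect v_p). Step 3 — |x − y|_5 = 5^{-4} = 1/625.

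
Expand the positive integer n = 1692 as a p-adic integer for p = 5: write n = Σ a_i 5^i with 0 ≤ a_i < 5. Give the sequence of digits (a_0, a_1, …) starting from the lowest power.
(a_0, a_1, …) = (2, 3, 2, 3, 2)

Repeated division by 5 gives the digits low-to-high: 1692 = 2 + 3·5^1 + 2·5^2 + 3·5^3 + 2·5^4. Digit sequence: (2, 3, 2, 3, 2).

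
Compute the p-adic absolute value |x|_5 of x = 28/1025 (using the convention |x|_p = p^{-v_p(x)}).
|28/1025|_5 = 25

Step 1 — compute v_5(x) by factoring powers of 5 out of the numerator and denominator: v_5(28/1025) = -2. Step 2 — apply |x|_p = p^{-v_p(x)} = 5^{2} = 25.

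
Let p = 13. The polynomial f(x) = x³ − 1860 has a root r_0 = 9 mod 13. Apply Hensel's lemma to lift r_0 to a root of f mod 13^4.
r_3 = 2219 (mod 28561)

Hensel: r_{i+1} = r_i − f(r_i)/f′(r_i) mod 13^{i+2}, where f′(x) = 3x². Iterate:
  r_0 = 9 (mod 13)
  r_1 = 22 (mod 169)
  r_2 = 22 (mod 2197)
  r_3 = 2219 (mod 28561)
Final: r = 2219 with f(r) ≡ 0 mod 13^4.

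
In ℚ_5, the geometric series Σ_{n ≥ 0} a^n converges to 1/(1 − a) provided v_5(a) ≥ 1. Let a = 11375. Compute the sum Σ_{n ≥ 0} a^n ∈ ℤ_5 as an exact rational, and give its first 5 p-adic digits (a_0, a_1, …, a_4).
Σ a^n = 1/(1 − a) = -1/11374;  first 5 digits = (1, 0, 0, 1, 3)

v_5(a) = 3 ≥ 1, so the series converges in ℤ_5 to 1/(1 − a) = 1/(1 − 11375) = -1/11374. Expand this rational in ℤ_5: compute digits iteratively via d_i = x_i mod 5, x_{i+1} = (x_i − d_i)/5. The first 5 digits are (1, 0, 0, 1, 3).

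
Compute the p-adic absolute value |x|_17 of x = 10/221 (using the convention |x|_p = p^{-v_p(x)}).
|10/221|_17 = 17

Step 1 — compute v_17(x) by factoring powers of 17 out of the numerator and denominator: v_17(10/221) = -1. Step 2 — apply |x|_p = p^{-v_p(x)} = 17^{1} = 17.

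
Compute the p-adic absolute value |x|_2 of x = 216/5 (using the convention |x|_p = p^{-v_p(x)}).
|216/5|_2 = 1/8

Step 1 — compute v_2(x) by factoring powers of 2 out of the numerator and denominator: v_2(216/5) = 3. Step 2 — apply |x|_p = p^{-v_p(x)} = 2^{-3} = 1/8.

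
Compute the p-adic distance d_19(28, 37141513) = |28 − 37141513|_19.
d_19(28, 37141513) = 1/2476099

Step 1 — x − y = 28 − 37141513 = -37141485. Step 2 — v_19(-37141485) = 5 (factor: -37141485 = −(19^5 · 15); the sign does not affect v_p). Step 3 — |x − y|_19 = 19^{-5} = 1/2476099.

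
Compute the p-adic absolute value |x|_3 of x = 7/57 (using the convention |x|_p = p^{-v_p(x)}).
|7/57|_3 = 3

Step 1 — compute v_3(x) by factoring powers of 3 out of the numerator and denominator: v_3(7/57) = -1. Step 2 — apply |x|_p = p^{-v_p(x)} = 3^{1} = 3.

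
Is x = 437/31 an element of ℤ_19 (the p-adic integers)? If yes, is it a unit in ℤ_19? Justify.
x ∈ ℤ_19 but not a unit; v_19(x) = 1 > 0

ℤ_19 = {x ∈ ℚ_19 : v_19(x) ≥ 0} and ℤ_19^× = {x ∈ ℤ_19 : v_19(x) = 0}. Here v_19(437/31) = v_19(num) − v_19(den) = 1; compare against these criteria.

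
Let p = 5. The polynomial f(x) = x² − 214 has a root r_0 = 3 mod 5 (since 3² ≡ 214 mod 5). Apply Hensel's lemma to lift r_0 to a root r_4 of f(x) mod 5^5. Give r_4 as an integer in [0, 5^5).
r_4 = 2908 (mod 3125)

Hensel's recurrence: r_{i+1} = r_i − f(r_i)·(f′(r_i))^{-1} mod 5^{i+2}, with f′(x) = 2x. Iterate:
  r_0 = 3 (mod 5)
  r_1 = 8 (mod 25)
  r_2 = 33 (mod 125)
  r_3 = 408 (mod 625)
  r_4 = 2908 (mod 3125)
Final: r_4 = 2908, and one checks f(r_4) ≡ 0 mod 5^5.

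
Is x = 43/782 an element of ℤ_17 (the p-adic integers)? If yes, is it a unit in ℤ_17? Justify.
x ∉ ℤ_17 (v_17(x) = -1 < 0)

ℤ_17 = {x ∈ ℚ_17 : v_17(x) ≥ 0} and ℤ_17^× = {x ∈ ℤ_17 : v_17(x) = 0}. Here v_17(43/782) = v_17(num) − v_17(den) = -1; compare against these criteria.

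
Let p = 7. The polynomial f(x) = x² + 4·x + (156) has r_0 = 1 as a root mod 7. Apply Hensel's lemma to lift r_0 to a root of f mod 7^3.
r_2 = 113 (mod 343)

Hensel: r_{i+1} = r_i − f(r_i)·(f′(r_i))^{-1} mod 7^{i+2}, f′(x) = 2x + 4. Iterate:
  r_0 = 1 (mod 7)
  r_1 = 15 (mod 49)
  r_2 = 113 (mod 343)
Final: r = 113 satisfies f(r) ≡ 0 mod 7^3.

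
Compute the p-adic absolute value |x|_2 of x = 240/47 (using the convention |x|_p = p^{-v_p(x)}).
|240/47|_2 = 1/16

Step 1 — compute v_2(x) by factoring powers of 2 out of the numerator and denominator: v_2(240/47) = 4. Step 2 — apply |x|_p = p^{-v_p(x)} = 2^{-4} = 1/16.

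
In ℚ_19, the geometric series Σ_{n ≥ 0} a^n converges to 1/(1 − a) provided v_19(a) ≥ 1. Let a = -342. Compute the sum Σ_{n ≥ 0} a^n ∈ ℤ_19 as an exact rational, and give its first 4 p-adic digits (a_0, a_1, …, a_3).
Σ a^n = 1/(1 − a) = 1/343;  first 4 digits = (1, 1, 0, 18)

v_19(a) = 1 ≥ 1, so the series converges in ℤ_19 to 1/(1 − a) = 1/(1 − (-342)) = 1/343. Expand this rational in ℤ_19: compute digits iteratively via d_i = x_i mod 19, x_{i+1} = (x_i − d_i)/19. The first 4 digits are (1, 1, 0, 18).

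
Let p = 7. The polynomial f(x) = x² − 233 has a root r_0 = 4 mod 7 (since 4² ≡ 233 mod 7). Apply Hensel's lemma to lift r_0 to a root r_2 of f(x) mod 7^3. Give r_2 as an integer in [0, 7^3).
r_2 = 319 (mod 343)

Hensel's recurrence: r_{i+1} = r_i − f(r_i)·(f′(r_i))^{-1} mod 7^{i+2}, with f′(x) = 2x. Iterate:
  r_0 = 4 (mod 7)
  r_1 = 25 (mod 49)
  r_2 = 319 (mod 343)
Final: r_2 = 319, and one checks f(r_2) ≡ 0 mod 7^3.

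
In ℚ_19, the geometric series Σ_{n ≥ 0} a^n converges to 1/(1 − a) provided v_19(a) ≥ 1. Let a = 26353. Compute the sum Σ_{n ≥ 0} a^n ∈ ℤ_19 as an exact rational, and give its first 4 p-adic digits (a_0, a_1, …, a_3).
Σ a^n = 1/(1 − a) = -1/26352;  first 4 digits = (1, 0, 16, 3)

v_19(a) = 2 ≥ 1, so the series converges in ℤ_19 to 1/(1 − a) = 1/(1 − 26353) = -1/26352. Expand this rational in ℤ_19: compute digits iteratively via d_i = x_i mod 19, x_{i+1} = (x_i − d_i)/19. The first 4 digits are (1, 0, 16, 3).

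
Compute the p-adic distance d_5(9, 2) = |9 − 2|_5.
d_5(9, 2) = 1

Step 1 — x − y = 9 − 2 = 7. Step 2 — v_5(7) = 0 (factor: 7 = (5^0 · 7); the sign does not affect v_p). Step 3 — |x − y|_5 = 5^{0} = 1.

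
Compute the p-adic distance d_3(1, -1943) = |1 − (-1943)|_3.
d_3(1, -1943) = 1/243

Step 1 — x − y = 1 − (-1943) = 1944. Step 2 — v_3(1944) = 5 (factor: 1944 = (3^5 · 8); the sign does not affect v_p). Step 3 — |x − y|_3 = 3^{-5} = 1/243.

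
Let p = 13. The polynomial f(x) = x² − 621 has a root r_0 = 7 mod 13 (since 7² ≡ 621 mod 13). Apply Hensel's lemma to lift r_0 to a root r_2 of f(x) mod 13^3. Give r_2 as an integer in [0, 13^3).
r_2 = 2100 (mod 2197)

Hensel's recurrence: r_{i+1} = r_i − f(r_i)·(f′(r_i))^{-1} mod 13^{i+2}, with f′(x) = 2x. Iterate:
  r_0 = 7 (mod 13)
  r_1 = 72 (mod 169)
  r_2 = 2100 (mod 2197)
Final: r_2 = 2100, and one checks f(r_2) ≡ 0 mod 13^3.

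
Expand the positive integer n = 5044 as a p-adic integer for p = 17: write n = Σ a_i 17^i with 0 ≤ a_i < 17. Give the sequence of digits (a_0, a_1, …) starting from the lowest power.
(a_0, a_1, …) = (12, 7, 0, 1)

Repeated division by 17 gives the digits low-to-high: 5044 = 12 + 7·17^1 + 1·17^3. Digit sequence: (12, 7, 0, 1).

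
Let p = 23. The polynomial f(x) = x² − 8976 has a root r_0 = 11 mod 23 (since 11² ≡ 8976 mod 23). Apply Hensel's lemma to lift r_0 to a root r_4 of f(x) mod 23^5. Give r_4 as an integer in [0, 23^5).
r_4 = 3128126 (mod 6436343)

Hensel's recurrence: r_{i+1} = r_i − f(r_i)·(f′(r_i))^{-1} mod 23^{i+2}, with f′(x) = 2x. Iterate:
  r_0 = 11 (mod 23)
  r_1 = 149 (mod 529)
  r_2 = 1207 (mod 12167)
  r_3 = 49875 (mod 279841)
  r_4 = 3128126 (mod 6436343)
Final: r_4 = 3128126, and one checks f(r_4) ≡ 0 mod 23^5.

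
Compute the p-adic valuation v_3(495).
v_3(495) = 2

v_3(n) is the largest exponent k such that 3^k divides n. Factor out: 495 = 3^2 · 55. (Sign doesn't affect v_p.) So v_3(495) = 2.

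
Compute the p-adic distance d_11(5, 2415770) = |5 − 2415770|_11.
d_11(5, 2415770) = 1/161051

Step 1 — x − y = 5 − 2415770 = -2415765. Step 2 — v_11(-2415765) = 5 (factor: -2415765 = −(11^5 · 15); the sign does not affect v_p). Step 3 — |x − y|_11 = 11^{-5} = 1/161051.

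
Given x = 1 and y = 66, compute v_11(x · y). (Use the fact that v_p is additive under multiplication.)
v_11(66) = 1

v_p(x) = 0 (factor: 1 = 11^0 · 1); v_p(y) = 1 (factor: 66 = 11^1 · 6). Additivity: v_p(xy) = v_p(x) + v_p(y) = 0 + 1 = 1. (Direct check: xy = 66 = 11^1 · (6).)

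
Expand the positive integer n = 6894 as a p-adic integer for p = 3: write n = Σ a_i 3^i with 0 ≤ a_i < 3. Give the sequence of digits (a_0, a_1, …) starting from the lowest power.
(a_0, a_1, …) = (0, 0, 1, 0, 1, 1, 0, 0, 1)

Repeated division by 3 gives the digits low-to-high: 6894 = 1·3^2 + 1·3^4 + 1·3^5 + 1·3^8. Digit sequence: (0, 0, 1, 0, 1, 1, 0, 0, 1).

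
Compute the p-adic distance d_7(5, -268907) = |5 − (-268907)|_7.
d_7(5, -268907) = 1/16807

Step 1 — x − y = 5 − (-268907) = 268912. Step 2 — v_7(268912) = 5 (factor: 268912 = (7^5 · 16); the sign does not affect v_p). Step 3 — |x − y|_7 = 7^{-5} = 1/16807.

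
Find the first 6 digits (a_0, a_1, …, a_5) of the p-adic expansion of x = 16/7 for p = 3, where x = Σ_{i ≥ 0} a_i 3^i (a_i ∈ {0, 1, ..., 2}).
(a_0, …, a_5) = (1, 0, 1, 1, 0, 2)

v_3(16/7) = 0 (numerator and denominator both coprime to 3), so x ∈ ℤ_3^×. Compute digits iteratively via a_i = x_i mod 3, x_{i+1} = (x_i − a_i)/3, with x_0 = x:
  x_0 = 16/7;  a_0 = 1;  x_1 = (x_0 − 1)/3 = 3/7
  x_1 = 3/7;  a_1 = 0;  x_2 = (x_1 − 0)/3 = 1/7
  x_2 = 1/7;  a_2 = 1;  x_3 = (x_2 − 1)/3 = -2/7
  x_3 = -2/7;  a_3 = 1;  x_4 = (x_3 − 1)/3 = -3/7
  x_4 = -3/7;  a_4 = 0;  x_5 = (x_4 − 0)/3 = -1/7
  x_5 = -1/7;  a_5 = 2;  x_6 = (x_5 − 2)/3 = -5/7
Digits: (1, 0, 1, 1, 0, 2).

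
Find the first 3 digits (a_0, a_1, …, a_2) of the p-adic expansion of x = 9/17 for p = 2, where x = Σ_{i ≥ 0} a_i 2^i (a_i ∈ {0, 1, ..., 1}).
(a_0, …, a_2) = (1, 0, 0)

v_2(9/17) = 0 (numerator and denominator both coprime to 2), so x ∈ ℤ_2^×. Compute digits iteratively via a_i = x_i mod 2, x_{i+1} = (x_i − a_i)/2, with x_0 = x:
  x_0 = 9/17;  a_0 = 1;  x_1 = (x_0 − 1)/2 = -4/17
  x_1 = -4/17;  a_1 = 0;  x_2 = (x_1 − 0)/2 = -2/17
  x_2 = -2/17;  a_2 = 0;  x_3 = (x_2 − 0)/2 = -1/17
Digits: (1, 0, 0).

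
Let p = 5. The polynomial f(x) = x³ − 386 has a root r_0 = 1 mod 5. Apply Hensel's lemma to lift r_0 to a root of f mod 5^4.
r_3 = 396 (mod 625)

Hensel: r_{i+1} = r_i − f(r_i)/f′(r_i) mod 5^{i+2}, where f′(x) = 3x². Iterate:
  r_0 = 1 (mod 5)
  r_1 = 21 (mod 25)
  r_2 = 21 (mod 125)
  r_3 = 396 (mod 625)
Final: r = 396 with f(r) ≡ 0 mod 5^4.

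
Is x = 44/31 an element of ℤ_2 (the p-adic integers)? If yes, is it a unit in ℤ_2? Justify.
x ∈ ℤ_2 but not a unit; v_2(x) = 2 > 0

ℤ_2 = {x ∈ ℚ_2 : v_2(x) ≥ 0} and ℤ_2^× = {x ∈ ℤ_2 : v_2(x) = 0}. Here v_2(44/31) = v_2(num) − v_2(den) = 2; compare against these criteria.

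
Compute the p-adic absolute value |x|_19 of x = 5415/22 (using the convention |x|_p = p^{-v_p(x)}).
|5415/22|_19 = 1/361

Step 1 — compute v_19(x) by factoring powers of 19 out of the numerator and denominator: v_19(5415/22) = 2. Step 2 — apply |x|_p = p^{-v_p(x)} = 19^{-2} = 1/361.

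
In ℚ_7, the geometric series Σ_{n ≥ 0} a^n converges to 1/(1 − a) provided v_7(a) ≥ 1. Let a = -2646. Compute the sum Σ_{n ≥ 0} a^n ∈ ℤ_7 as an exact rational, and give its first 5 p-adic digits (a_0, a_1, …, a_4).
Σ a^n = 1/(1 − a) = 1/2647;  first 5 digits = (1, 0, 2, 6, 2)

v_7(a) = 2 ≥ 1, so the series converges in ℤ_7 to 1/(1 − a) = 1/(1 − (-2646)) = 1/2647. Expand this rational in ℤ_7: compute digits iteratively via d_i = x_i mod 7, x_{i+1} = (x_i − d_i)/7. The first 5 digits are (1, 0, 2, 6, 2).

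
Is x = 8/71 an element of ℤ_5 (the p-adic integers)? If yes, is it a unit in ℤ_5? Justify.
x ∈ ℤ_5^× (unit); v_5(x) = 0

ℤ_5 = {x ∈ ℚ_5 : v_5(x) ≥ 0} and ℤ_5^× = {x ∈ ℤ_5 : v_5(x) = 0}. Here v_5(8/71) = v_5(num) − v_5(den) = 0; compare against these criteria.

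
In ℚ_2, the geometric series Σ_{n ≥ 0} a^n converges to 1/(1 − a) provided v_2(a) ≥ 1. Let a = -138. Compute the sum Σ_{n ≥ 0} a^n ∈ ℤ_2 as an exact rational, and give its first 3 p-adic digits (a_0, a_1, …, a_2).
Σ a^n = 1/(1 − a) = 1/139;  first 3 digits = (1, 1, 0)

v_2(a) = 1 ≥ 1, so the series converges in ℤ_2 to 1/(1 − a) = 1/(1 − (-138)) = 1/139. Expand this rational in ℤ_2: compute digits iteratively via d_i = x_i mod 2, x_{i+1} = (x_i − d_i)/2. The first 3 digits are (1, 1, 0).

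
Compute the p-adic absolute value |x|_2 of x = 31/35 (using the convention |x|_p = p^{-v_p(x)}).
|31/35|_2 = 1

Step 1 — compute v_2(x) by factoring powers of 2 out of the numerator and denominator: v_2(31/35) = 0. Step 2 — apply |x|_p = p^{-v_p(x)} = 2^{0} = 1.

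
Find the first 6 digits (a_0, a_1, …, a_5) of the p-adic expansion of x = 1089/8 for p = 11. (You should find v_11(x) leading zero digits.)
(a_0, …, a_5) = (0, 0, 8, 9, 6, 9)

v_11(1089/8) = 2, so a_0 = ... = a_1 = 0. Factor out: x = 11^2 · u with u = 9/8 a unit in ℤ_11. Expand u iteratively via a_{v+i} = u_i mod 11, u_{i+1} = (u_i − a_{v+i})/11:
  u_0 = 9/8;  a_2 = 8;  u_1 = (u_0 − 8)/11 = -5/8
  u_1 = -5/8;  a_3 = 9;  u_2 = (u_1 − 9)/11 = -7/8
  u_2 = -7/8;  a_4 = 6;  u_3 = (u_2 − 6)/11 = -5/8
  u_3 = -5/8;  a_5 = 9;  u_4 = (u_3 − 9)/11 = -7/8
Digits: (0, 0, 8, 9, 6, 9).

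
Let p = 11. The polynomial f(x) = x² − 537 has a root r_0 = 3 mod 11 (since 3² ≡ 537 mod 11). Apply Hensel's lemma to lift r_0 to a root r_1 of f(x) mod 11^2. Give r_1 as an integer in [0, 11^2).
r_1 = 91 (mod 121)

Hensel's recurrence: r_{i+1} = r_i − f(r_i)·(f′(r_i))^{-1} mod 11^{i+2}, with f′(x) = 2x. Iterate:
  r_0 = 3 (mod 11)
  r_1 = 91 (mod 121)
Final: r_1 = 91, and one checks f(r_1) ≡ 0 mod 11^2.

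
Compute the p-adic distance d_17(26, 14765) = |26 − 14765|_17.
d_17(26, 14765) = 1/4913

Step 1 — x − y = 26 − 14765 = -14739. Step 2 — v_17(-14739) = 3 (factor: -14739 = −(17^3 · 3); the sign does not affect v_p). Step 3 — |x − y|_17 = 17^{-3} = 1/4913.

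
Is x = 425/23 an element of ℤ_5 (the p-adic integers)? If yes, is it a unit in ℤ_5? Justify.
x ∈ ℤ_5 but not a unit; v_5(x) = 2 > 0

ℤ_5 = {x ∈ ℚ_5 : v_5(x) ≥ 0} and ℤ_5^× = {x ∈ ℤ_5 : v_5(x) = 0}. Here v_5(425/23) = v_5(num) − v_5(den) = 2; compare against these criteria.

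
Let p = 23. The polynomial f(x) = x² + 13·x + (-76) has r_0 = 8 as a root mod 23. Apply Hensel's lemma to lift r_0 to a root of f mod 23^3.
r_2 = 11278 (mod 12167)

Hensel: r_{i+1} = r_i − f(r_i)·(f′(r_i))^{-1} mod 23^{i+2}, f′(x) = 2x + 13. Iterate:
  r_0 = 8 (mod 23)
  r_1 = 169 (mod 529)
  r_2 = 11278 (mod 12167)
Final: r = 11278 satisfies f(r) ≡ 0 mod 23^3.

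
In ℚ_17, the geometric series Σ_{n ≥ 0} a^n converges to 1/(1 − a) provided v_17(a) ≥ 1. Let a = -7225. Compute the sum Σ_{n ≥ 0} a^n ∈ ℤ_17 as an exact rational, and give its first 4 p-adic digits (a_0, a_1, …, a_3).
Σ a^n = 1/(1 − a) = 1/7226;  first 4 digits = (1, 0, 9, 15)

v_17(a) = 2 ≥ 1, so the series converges in ℤ_17 to 1/(1 − a) = 1/(1 − (-7225)) = 1/7226. Expand this rational in ℤ_17: compute digits iteratively via d_i = x_i mod 17, x_{i+1} = (x_i − d_i)/17. The first 4 digits are (1, 0, 9, 15).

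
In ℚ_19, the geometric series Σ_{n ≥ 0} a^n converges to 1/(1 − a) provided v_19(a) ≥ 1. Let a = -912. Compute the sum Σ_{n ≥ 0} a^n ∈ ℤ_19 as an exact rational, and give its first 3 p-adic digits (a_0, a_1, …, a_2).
Σ a^n = 1/(1 − a) = 1/913;  first 3 digits = (1, 9, 2)

v_19(a) = 1 ≥ 1, so the series converges in ℤ_19 to 1/(1 − a) = 1/(1 − (-912)) = 1/913. Expand this rational in ℤ_19: compute digits iteratively via d_i = x_i mod 19, x_{i+1} = (x_i − d_i)/19. The first 3 digits are (1, 9, 2).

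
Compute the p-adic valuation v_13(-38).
v_13(-38) = 0

v_13(n) is the largest exponent k such that 13^k divides n. Factor out: -38 = -13^0 · 38. (Sign doesn't affect v_p.) So v_13(-38) = 0.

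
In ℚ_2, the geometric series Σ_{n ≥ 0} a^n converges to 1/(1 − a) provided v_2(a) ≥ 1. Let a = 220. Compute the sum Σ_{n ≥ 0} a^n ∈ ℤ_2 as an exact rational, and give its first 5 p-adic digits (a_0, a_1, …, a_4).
Σ a^n = 1/(1 − a) = -1/219;  first 5 digits = (1, 0, 1, 1, 0)

v_2(a) = 2 ≥ 1, so the series converges in ℤ_2 to 1/(1 − a) = 1/(1 − 220) = -1/219. Expand this rational in ℤ_2: compute digits iteratively via d_i = x_i mod 2, x_{i+1} = (x_i − d_i)/2. The first 5 digits are (1, 0, 1, 1, 0).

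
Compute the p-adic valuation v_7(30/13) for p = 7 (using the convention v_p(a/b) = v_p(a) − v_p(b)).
v_7(30/13) = 0

Factor powers of 7 from the numerator and denominator of the reduced fraction: 30 = 7^0 · 30 and 13 = 7^0 · 13. Apply v_p(a/b) = v_p(a) − v_p(b): v_7(30/13) = 0 − 0 = 0.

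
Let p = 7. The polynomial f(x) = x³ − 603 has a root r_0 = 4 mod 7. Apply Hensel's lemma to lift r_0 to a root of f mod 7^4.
r_3 = 1866 (mod 2401)

Hensel: r_{i+1} = r_i − f(r_i)/f′(r_i) mod 7^{i+2}, where f′(x) = 3x². Iterate:
  r_0 = 4 (mod 7)
  r_1 = 4 (mod 49)
  r_2 = 151 (mod 343)
  r_3 = 1866 (mod 2401)
Final: r = 1866 with f(r) ≡ 0 mod 7^4.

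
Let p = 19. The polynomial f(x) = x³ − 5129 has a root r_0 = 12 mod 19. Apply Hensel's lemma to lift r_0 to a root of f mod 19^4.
r_3 = 45251 (mod 130321)

Hensel: r_{i+1} = r_i − f(r_i)/f′(r_i) mod 19^{i+2}, where f′(x) = 3x². Iterate:
  r_0 = 12 (mod 19)
  r_1 = 126 (mod 361)
  r_2 = 4097 (mod 6859)
  r_3 = 45251 (mod 130321)
Final: r = 45251 with f(r) ≡ 0 mod 19^4.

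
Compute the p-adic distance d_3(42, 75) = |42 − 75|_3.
d_3(42, 75) = 1/3

Step 1 — x − y = 42 − 75 = -33. Step 2 — v_3(-33) = 1 (factor: -33 = −(3^1 · 11); the sign does not affect v_p). Step 3 — |x − y|_3 = 3^{-1} = 1/3.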